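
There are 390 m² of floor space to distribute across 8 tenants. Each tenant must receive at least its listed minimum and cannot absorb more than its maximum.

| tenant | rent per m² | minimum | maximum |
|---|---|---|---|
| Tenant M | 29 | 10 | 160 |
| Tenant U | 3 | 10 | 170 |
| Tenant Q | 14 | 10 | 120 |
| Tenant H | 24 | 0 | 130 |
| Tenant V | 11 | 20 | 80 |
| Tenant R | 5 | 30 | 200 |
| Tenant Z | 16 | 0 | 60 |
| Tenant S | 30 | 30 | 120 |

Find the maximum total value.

9740

Meeting every minimum uses 10+10+10+0+20+30+0+30 = 110 m², leaving 280.
Rank by rent per m²: Tenant S 30 > Tenant M 29 > Tenant H 24 > Tenant Z 16 > Tenant Q 14 > Tenant V 11 > Tenant R 5 > Tenant U 3.
Give Tenant S 90 more to hit its cap of 120 ; 190 left.
Tenant M: +150 to 160 (cap) ; 40 left.
Only 40 left; Tenant H takes them to reach 40.
Total = 29×160 + 3×10 + 14×10 + 24×40 + 11×20 + 5×30 + 30×120 = 9740.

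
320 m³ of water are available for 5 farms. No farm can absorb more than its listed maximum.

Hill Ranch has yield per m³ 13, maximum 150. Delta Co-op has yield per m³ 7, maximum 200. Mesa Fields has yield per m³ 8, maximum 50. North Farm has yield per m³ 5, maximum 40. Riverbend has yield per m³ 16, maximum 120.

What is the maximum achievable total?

Order the farms by yield per m³: Riverbend 16 > Hill Ranch 13 > Mesa Fields 8 > Delta Co-op 7 > North Farm 5.
Riverbend: +120 to 120 (cap) → 200 left.
Hill Ranch takes 150 to reach its cap of 150 → 50 left.
Give Mesa Fields 50 to hit its cap of 50 → 0 left.
Total = 13×150 + 8×50 + 16×120 = 4270.

4270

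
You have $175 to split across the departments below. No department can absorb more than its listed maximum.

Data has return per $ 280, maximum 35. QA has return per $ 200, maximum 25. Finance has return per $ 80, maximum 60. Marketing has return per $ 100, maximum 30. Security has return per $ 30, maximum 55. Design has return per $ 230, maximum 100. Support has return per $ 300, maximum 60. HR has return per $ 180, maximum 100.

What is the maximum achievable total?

46200

Highest return per $ first: Support 300 > Data 280 > Design 230 > QA 200 > HR 180 > Marketing 100 > Finance 80 > Security 30.
Support: +60 to 60 (cap) → 115 left.
Data: +35 to 35 (cap) → 80 left.
Design: +80 (room for 100) → 80. Pool exhausted.
Total = 280×35 + 230×80 + 300×60 = 46200.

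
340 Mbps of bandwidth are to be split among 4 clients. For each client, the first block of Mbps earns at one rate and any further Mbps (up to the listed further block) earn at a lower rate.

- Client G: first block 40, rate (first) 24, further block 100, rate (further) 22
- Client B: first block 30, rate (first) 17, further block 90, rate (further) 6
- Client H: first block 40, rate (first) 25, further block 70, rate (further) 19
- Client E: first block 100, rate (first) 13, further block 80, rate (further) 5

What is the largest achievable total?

6780

Order all 8 blocks by rate: Client H/T1 25 > Client G/T1 24 > Client G/T2 22 > Client H/T2 19 > Client B/T1 17 > Client E/T1 13 > Client B/T2 6 > Client E/T2 5.
Client H T1 at 25: fill all 40 → 300 left.
Client G/T1 (24): +40 → 260 left.
Client G T2 at 22: fill all 100 → 160 left.
Client H T2 at 19: fill all 70 → 90 left.
Client B T1 at 17: fill all 30 → 60 left.
Client E T1 at 13: only 60 left, fill 60.
Total = 25×40 + 24×40 + 22×100 + 19×70 + 17×30 + 13×60 = 6780.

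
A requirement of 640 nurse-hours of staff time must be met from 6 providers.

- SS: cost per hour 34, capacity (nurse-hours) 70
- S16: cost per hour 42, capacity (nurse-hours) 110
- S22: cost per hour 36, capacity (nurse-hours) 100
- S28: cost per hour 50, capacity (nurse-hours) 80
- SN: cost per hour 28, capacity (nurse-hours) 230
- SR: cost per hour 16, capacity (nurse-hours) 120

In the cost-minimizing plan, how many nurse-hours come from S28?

10

Fill from the cheapest provider first.
SR (16): use full 120 → 520 nurse-hours to go.
SN (28): use full 230 → 290 nurse-hours to go.
Take 70 from SS at 34 → need 220 more.
S22 (36): use full 100 → 120 nurse-hours to go.
S16 at 42: take all 110 nurse-hours → 10 still needed.
S28 (50): take the remaining 10 → done.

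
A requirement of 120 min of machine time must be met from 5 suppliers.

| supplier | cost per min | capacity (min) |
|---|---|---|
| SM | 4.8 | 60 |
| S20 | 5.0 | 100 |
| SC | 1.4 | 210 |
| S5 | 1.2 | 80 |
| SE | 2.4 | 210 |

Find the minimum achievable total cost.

152

Cheapest first:
Take 80 from S5 at 1.2 ; need 40 more.
Take 40 from SC at 1.4 to finish.
SE, SM, S20: unused.
Cost = 80×1.2 + 40×1.4 = 152.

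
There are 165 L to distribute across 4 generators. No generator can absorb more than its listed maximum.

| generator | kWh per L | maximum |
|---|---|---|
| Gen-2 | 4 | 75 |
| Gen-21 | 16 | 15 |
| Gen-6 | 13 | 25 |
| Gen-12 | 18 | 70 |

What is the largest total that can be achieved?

Order the generators by kWh per L: Gen-12 18 > Gen-21 16 > Gen-6 13 > Gen-2 4.
Gen-12 takes 70 to reach its cap of 70 ; 95 left.
Give Gen-21 15 to hit its cap of 15 ; 80 left.
Gen-6: +25 to 25 (cap) ; 55 left.
Gen-2 has room for 75 but only 55 remain, so it gets 55.
Total = 4×55 + 16×15 + 13×25 + 18×70 = 2045.

2045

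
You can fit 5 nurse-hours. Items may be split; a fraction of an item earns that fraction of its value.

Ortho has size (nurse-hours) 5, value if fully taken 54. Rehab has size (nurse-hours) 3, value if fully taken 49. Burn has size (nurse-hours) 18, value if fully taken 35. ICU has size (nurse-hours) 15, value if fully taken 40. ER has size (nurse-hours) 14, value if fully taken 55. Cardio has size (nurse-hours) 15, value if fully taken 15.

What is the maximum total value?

Best value per unit of size first: Rehab 49/3≈16.3, Ortho 54/5≈10.8, ER 55/14≈3.93, ICU 40/15≈2.67, Burn 35/18≈1.94, Cardio 15/15≈1.
Take all of Rehab (3 nurse-hours, value 49) → 2 nurse-hours left.
2 nurse-hours left: a 2/5 share of Ortho gives 54×2/5 = 21.6.
Total value = 70.6.

70.6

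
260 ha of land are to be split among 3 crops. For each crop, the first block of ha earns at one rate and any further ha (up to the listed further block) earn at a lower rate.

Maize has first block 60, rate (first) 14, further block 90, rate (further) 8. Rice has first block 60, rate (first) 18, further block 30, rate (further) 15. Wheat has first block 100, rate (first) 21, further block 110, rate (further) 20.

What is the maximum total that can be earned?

Rank every tier by rate: Wheat/T1 21 > Wheat/T2 20 > Rice/T1 18 > Rice/T2 15 > Maize/T1 14 > Maize/T2 8.
Wheat/T1 (21): +100 → 160 left.
Wheat/T2 (20): +110 → 50 left.
Rice/T1: +50 of 60 at 18; pool empty.
Total = 21×100 + 20×110 + 18×50 = 5200.

5200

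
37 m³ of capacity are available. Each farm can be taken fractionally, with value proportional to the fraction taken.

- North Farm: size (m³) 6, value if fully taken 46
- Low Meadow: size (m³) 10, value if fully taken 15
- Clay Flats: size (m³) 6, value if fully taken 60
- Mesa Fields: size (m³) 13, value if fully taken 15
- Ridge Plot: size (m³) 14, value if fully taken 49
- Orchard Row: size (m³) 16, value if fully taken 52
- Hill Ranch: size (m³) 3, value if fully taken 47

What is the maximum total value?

228

Sort by value density: Hill Ranch 47/3≈15.7, Clay Flats 60/6≈10, North Farm 46/6≈7.67, Ridge Plot 49/14≈3.5, Orchard Row 52/16≈3.25, Low Meadow 15/10≈1.5, Mesa Fields 15/13≈1.15.
Hill Ranch: take in full, 3 m³ for value 47 ; 34 left.
Clay Flats: take in full, 6 m³ for value 60 ; 28 left.
Take all of North Farm (6 m³, value 46) ; 22 m³ left.
All 14 m³ of Ridge Plot fit (value 49) ; 8 remain.
Fill the last 8 m³ with part of Orchard Row: 8/16 of it earns 26.
Total value = 228.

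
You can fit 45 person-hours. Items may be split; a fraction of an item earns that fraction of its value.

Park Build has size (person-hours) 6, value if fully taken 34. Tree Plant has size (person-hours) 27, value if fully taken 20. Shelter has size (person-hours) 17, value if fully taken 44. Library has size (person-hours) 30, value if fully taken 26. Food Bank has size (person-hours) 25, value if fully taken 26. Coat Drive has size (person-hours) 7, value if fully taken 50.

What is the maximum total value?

Best value per unit of size first: Coat Drive 50/7≈7.14, Park Build 34/6≈5.67, Shelter 44/17≈2.59, Food Bank 26/25≈1.04, Library 26/30≈0.867, Tree Plant 20/27≈0.741.
Coat Drive: take in full, 7 person-hours for value 50 → 38 left.
All 6 person-hours of Park Build fit (value 34) → 32 remain.
All 17 person-hours of Shelter fit (value 44) → 15 remain.
Fill the last 15 person-hours with part of Food Bank: 15/25 of it earns 15.6.
Total value = 143.6.

143.6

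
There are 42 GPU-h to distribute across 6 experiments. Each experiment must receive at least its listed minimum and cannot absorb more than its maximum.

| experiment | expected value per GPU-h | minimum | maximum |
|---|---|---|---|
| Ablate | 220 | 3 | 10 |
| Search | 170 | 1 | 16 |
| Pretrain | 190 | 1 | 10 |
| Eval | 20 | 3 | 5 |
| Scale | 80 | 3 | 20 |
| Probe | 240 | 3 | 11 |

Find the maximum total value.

Meeting every minimum uses 3+1+1+3+3+3 = 14 GPU-h, leaving 28.
Highest expected value per GPU-h first: Probe 240 > Ablate 220 > Pretrain 190 > Search 170 > Scale 80 > Eval 20.
Give Probe 8 more to hit its cap of 11 — 20 left.
Give Ablate 7 more to hit its cap of 10 — 13 left.
Give Pretrain 9 more to hit its cap of 10 — 4 left.
Search has room for 15 more but only 4 remain, so it gets 5.
Total = 220×10 + 170×5 + 190×10 + 20×3 + 80×3 + 240×11 = 7890.

7890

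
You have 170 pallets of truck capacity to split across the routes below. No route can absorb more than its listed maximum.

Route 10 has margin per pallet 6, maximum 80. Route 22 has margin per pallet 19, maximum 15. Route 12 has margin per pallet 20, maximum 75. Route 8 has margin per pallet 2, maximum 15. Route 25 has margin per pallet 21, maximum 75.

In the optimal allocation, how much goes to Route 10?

Order the routes by margin per pallet: Route 25 21 > Route 12 20 > Route 22 19 > Route 10 6 > Route 8 2.
Give Route 25 75 to hit its cap of 75 — 95 left.
Give Route 12 75 to hit its cap of 75 — 20 left.
Give Route 22 15 to hit its cap of 15 — 5 left.
Only 5 left; Route 10 takes them to reach 5.

5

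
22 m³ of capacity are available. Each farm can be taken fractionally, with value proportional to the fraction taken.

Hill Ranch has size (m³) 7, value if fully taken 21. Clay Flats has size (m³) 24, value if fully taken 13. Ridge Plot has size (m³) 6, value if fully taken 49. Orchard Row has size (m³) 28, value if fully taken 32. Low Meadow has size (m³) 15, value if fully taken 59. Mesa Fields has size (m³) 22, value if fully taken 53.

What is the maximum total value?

Rank by value-to-size ratio: Ridge Plot 49/6≈8.17, Low Meadow 59/15≈3.93, Hill Ranch 21/7≈3, Mesa Fields 53/22≈2.41, Orchard Row 32/28≈1.14, Clay Flats 13/24≈0.542.
Ridge Plot: take in full, 6 m³ for value 49 → 16 left.
Low Meadow: take in full, 15 m³ for value 59 → 1 left.
Only 1 m³ remain; take 1/7 of Hill Ranch for value 21×1/7 = 3.
Total value = 111.

111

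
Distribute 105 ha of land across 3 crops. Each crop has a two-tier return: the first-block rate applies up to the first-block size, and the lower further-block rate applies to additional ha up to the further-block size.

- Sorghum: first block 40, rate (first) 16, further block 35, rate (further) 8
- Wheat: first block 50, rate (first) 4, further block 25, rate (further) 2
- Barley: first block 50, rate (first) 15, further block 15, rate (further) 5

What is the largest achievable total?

Rank every tier by rate: Sorghum/first 16 > Barley/first 15 > Sorghum/second 8 > Barley/second 5 > Wheat/first 4 > Wheat/second 2.
Sorghum/first (16): +40 — 65 left.
Fill Barley first block (50 at 15) — 15 left.
Sorghum second at 8: only 15 left, fill 15.
Total = 16×40 + 15×50 + 8×15 = 1510.

1510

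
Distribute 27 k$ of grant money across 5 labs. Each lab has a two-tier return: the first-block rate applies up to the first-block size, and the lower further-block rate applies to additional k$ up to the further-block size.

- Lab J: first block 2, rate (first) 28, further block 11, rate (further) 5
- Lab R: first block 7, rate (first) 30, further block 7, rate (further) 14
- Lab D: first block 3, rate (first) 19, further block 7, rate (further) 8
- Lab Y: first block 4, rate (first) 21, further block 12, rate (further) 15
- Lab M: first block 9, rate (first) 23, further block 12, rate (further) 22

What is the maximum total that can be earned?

Rank every tier by rate: Lab R/first 30 > Lab J/first 28 > Lab M/first 23 > Lab M/second 22 > Lab Y/first 21 > Lab D/first 19 > Lab Y/second 15 > Lab R/second 14 > Lab D/second 8 > Lab J/second 5.
Fill Lab R first block (7 at 30) — 20 left.
Fill Lab J first block (2 at 28) — 18 left.
Fill Lab M first block (9 at 23) — 9 left.
Lab M second at 22: only 9 left, fill 9.
Total = 30×7 + 28×2 + 23×9 + 22×9 = 671.

671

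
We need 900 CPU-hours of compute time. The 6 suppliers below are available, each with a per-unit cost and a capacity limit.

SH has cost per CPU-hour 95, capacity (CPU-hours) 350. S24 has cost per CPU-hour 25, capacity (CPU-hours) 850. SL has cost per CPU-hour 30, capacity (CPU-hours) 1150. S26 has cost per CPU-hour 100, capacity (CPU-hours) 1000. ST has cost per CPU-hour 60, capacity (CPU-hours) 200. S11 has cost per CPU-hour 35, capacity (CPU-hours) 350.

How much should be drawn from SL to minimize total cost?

Use suppliers in increasing cost order.
Take 850 from S24 at 25 — need 50 more.
SL at 30: take 50 of its 1150 — requirement met.
S11, ST, SH, S26: unused.

50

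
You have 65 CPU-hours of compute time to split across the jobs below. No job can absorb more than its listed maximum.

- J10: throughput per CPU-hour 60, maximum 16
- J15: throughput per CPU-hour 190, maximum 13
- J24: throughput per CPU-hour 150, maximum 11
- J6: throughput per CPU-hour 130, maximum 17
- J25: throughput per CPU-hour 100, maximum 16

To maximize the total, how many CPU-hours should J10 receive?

Order the jobs by throughput per CPU-hour: J15 190 > J24 150 > J6 130 > J25 100 > J10 60.
J15: +13 to 13 (cap) → 52 left.
Give J24 11 to hit its cap of 11 → 41 left.
J6: +17 to 17 (cap) → 24 left.
J25 takes 16 to reach its cap of 16 → 8 left.
J10 has room for 16 but only 8 remain, so it gets 8.

8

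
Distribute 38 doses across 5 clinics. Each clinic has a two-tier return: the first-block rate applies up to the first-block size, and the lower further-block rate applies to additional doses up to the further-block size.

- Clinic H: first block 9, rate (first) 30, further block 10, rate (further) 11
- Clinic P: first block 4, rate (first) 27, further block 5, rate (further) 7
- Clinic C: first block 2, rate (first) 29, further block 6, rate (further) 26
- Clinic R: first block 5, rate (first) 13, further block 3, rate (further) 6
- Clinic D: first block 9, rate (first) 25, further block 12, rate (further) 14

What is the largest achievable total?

929

Treat each block as its own option and order by rate: Clinic H/tier1 30 > Clinic C/tier1 29 > Clinic P/tier1 27 > Clinic C/tier2 26 > Clinic D/tier1 25 > Clinic D/tier2 14 > Clinic R/tier1 13 > Clinic H/tier2 11 > Clinic P/tier2 7 > Clinic R/tier2 6.
Clinic H tier1 at 30: fill all 9 ; 29 left.
Clinic C tier1 at 29: fill all 2 ; 27 left.
Clinic P tier1 at 27: fill all 4 ; 23 left.
Clinic C tier2 at 26: fill all 6 ; 17 left.
Fill Clinic D tier1 block (9 at 25) ; 8 left.
Clinic D tier2 at 14: only 8 left, fill 8.
Total = 30×9 + 29×2 + 27×4 + 26×6 + 25×9 + 14×8 = 929.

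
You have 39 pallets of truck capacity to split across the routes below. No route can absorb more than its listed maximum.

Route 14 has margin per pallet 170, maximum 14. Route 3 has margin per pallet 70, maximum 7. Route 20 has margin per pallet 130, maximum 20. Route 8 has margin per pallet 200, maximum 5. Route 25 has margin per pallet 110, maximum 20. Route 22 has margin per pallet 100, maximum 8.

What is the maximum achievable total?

5980

Highest margin per pallet first: Route 8 200 > Route 14 170 > Route 20 130 > Route 25 110 > Route 22 100 > Route 3 70.
Give Route 8 5 to hit its cap of 5 → 34 left.
Route 14 takes 14 to reach its cap of 14 → 20 left.
Give Route 20 20 to hit its cap of 20 → 0 left.
Total = 170×14 + 130×20 + 200×5 = 5980.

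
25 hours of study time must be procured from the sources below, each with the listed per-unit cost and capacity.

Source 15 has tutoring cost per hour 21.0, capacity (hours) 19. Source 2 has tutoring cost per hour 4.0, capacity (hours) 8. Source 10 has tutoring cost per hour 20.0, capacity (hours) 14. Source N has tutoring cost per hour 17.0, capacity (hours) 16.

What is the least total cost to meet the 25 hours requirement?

324

Use sources in increasing cost order.
Source 2 (4.0): use full 8 — 17 hours to go.
Source N (17.0): use full 16 — 1 hours to go.
Source 10 at 20.0: take 1 of its 14 — requirement met.
Source 15: unused.
Cost = 8×4.0 + 16×17.0 + 1×20.0 = 324.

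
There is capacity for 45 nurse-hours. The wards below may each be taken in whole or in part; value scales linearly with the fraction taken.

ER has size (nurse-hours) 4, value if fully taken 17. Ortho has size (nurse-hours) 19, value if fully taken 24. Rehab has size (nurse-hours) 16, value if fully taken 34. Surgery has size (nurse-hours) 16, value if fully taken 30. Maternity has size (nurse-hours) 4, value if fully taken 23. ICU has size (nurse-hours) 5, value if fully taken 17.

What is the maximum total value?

121

Sort by value density: Maternity 23/4≈5.75, ER 17/4≈4.25, ICU 17/5≈3.4, Rehab 34/16≈2.12, Surgery 30/16≈1.88, Ortho 24/19≈1.26.
Take all of Maternity (4 nurse-hours, value 23) ; 41 nurse-hours left.
All 4 nurse-hours of ER fit (value 17) ; 37 remain.
All 5 nurse-hours of ICU fit (value 17) ; 32 remain.
Rehab: take in full, 16 nurse-hours for value 34 ; 16 left.
Take all of Surgery (16 nurse-hours, value 30) ; 0 nurse-hours left.
Total value = 121.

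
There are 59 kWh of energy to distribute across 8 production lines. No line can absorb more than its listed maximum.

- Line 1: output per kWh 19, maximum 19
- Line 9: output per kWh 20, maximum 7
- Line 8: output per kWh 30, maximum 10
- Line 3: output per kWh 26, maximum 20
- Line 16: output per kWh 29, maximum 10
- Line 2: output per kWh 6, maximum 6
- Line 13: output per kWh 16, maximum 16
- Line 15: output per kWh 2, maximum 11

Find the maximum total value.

Highest output per kWh first: Line 8 30 > Line 16 29 > Line 3 26 > Line 9 20 > Line 1 19 > Line 13 16 > Line 2 6 > Line 15 2.
Give Line 8 10 to hit its cap of 10 → 49 left.
Line 16 takes 10 to reach its cap of 10 → 39 left.
Line 3 takes 20 to reach its cap of 20 → 19 left.
Line 9: +7 to 7 (cap) → 12 left.
Only 12 left; Line 1 takes them to reach 12.
Total = 19×12 + 20×7 + 30×10 + 26×20 + 29×10 = 1478.

1478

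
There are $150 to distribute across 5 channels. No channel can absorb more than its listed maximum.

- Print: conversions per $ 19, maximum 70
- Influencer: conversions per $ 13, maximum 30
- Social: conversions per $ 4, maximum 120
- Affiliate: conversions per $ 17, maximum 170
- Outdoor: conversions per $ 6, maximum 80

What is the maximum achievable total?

2690

Order the channels by conversions per $: Print 19 > Affiliate 17 > Influencer 13 > Outdoor 6 > Social 4.
Give Print 70 to hit its cap of 70 ; 80 left.
Affiliate: +80 (room for 170) → 80. Pool exhausted.
Total = 19×70 + 17×80 = 2690.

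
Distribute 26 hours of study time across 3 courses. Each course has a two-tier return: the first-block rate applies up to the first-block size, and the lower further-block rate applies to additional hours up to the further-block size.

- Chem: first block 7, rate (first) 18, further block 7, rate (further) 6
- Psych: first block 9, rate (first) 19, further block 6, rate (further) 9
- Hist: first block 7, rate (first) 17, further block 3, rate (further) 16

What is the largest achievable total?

Order all 6 blocks by rate: Psych/T1 19 > Chem/T1 18 > Hist/T1 17 > Hist/T2 16 > Psych/T2 9 > Chem/T2 6.
Fill Psych T1 block (9 at 19) — 17 left.
Chem/T1 (18): +7 — 10 left.
Hist T1 at 17: fill all 7 — 3 left.
Fill Hist T2 block (3 at 16) — 0 left.
Total = 19×9 + 18×7 + 17×7 + 16×3 = 464.

464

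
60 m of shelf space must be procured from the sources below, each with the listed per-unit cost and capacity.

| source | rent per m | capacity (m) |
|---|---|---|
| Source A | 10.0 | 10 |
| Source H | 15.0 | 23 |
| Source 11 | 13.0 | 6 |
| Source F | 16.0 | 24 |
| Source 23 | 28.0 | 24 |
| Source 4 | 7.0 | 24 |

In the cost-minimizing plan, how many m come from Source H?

Cheapest first:
Take 24 from Source 4 at 7.0 → need 36 more.
Source A at 10.0: take all 10 m → 26 still needed.
Source 11 at 13.0: take all 6 m → 20 still needed.
Take 20 from Source H at 15.0 to finish.
Source F, Source 23: unused.

20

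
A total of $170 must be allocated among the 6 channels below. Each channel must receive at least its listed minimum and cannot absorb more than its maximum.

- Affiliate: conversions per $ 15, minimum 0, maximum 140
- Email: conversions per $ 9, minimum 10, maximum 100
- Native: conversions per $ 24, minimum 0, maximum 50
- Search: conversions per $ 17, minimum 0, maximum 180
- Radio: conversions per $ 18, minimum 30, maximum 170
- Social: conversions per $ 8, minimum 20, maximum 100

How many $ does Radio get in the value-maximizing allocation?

Meeting every minimum uses 0+10+0+0+30+20 = 60 $, leaving 110.
Rank by conversions per $: Native 24 > Radio 18 > Search 17 > Affiliate 15 > Email 9 > Social 8.
Give Native 50 more to hit its cap of 50 → 60 left.
Radio has room for 140 more but only 60 remain, so it gets 90.

90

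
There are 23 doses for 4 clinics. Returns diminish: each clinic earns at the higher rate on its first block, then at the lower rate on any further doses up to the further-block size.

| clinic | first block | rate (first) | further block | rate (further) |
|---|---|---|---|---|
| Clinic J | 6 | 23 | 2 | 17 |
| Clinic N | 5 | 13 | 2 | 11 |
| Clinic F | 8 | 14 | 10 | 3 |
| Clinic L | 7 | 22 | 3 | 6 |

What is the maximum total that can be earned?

438

Rank every tier by rate: Clinic J/tier1 23 > Clinic L/tier1 22 > Clinic J/tier2 17 > Clinic F/tier1 14 > Clinic N/tier1 13 > Clinic N/tier2 11 > Clinic L/tier2 6 > Clinic F/tier2 3.
Fill Clinic J tier1 block (6 at 23) — 17 left.
Fill Clinic L tier1 block (7 at 22) — 10 left.
Clinic J tier2 at 17: fill all 2 — 8 left.
Clinic F/tier1 (14): +8 — 0 left.
Total = 23×6 + 22×7 + 17×2 + 14×8 = 438.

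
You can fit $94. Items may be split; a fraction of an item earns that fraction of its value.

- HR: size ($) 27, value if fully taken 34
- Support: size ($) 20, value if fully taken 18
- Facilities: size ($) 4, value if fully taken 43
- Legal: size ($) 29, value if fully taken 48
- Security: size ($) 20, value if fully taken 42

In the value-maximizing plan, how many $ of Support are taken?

Rank by value-to-size ratio: Facilities 43/4≈10.8, Security 42/20≈2.1, Legal 48/29≈1.66, HR 34/27≈1.26, Support 18/20≈0.9.
Facilities: take in full, 4 $ for value 43 ; 90 left.
Take all of Security (20 $, value 42) ; 70 $ left.
Take all of Legal (29 $, value 48) ; 41 $ left.
All 27 $ of HR fit (value 34) ; 14 remain.
Fill the last 14 $ with part of Support: 14/20 of it earns 12.6.

14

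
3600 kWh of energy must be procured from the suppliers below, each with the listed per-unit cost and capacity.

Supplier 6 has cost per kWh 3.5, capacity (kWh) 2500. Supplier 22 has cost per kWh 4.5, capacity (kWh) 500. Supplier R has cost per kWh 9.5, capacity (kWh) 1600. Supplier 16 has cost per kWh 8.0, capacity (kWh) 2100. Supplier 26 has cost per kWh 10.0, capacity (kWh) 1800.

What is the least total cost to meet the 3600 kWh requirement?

15800

Fill from the cheapest supplier first.
Supplier 6 (3.5): use full 2500 → 1100 kWh to go.
Supplier 22 (4.5): use full 500 → 600 kWh to go.
Take 600 from Supplier 16 at 8.0 to finish.
Supplier R, Supplier 26: unused.
Cost = 2500×3.5 + 500×4.5 + 600×8.0 = 15800.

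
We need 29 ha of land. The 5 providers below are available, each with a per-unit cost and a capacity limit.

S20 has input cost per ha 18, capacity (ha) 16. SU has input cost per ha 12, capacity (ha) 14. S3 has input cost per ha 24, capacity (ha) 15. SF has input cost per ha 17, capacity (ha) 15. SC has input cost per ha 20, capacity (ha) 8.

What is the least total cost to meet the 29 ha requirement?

423

Fill from the cheapest provider first.
Take 14 from SU at 12 ; need 15 more.
SF at 17: take all 15 ha ; 0 still needed.
S20, SC, S3: unused.
Cost = 14×12 + 15×17 = 423.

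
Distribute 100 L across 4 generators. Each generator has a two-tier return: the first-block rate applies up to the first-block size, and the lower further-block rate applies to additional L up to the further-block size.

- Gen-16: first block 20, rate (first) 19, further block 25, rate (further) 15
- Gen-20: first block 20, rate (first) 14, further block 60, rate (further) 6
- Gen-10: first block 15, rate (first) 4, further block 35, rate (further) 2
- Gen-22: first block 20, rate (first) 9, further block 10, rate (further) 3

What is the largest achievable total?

1305

Order all 8 blocks by rate: Gen-16/first 19 > Gen-16/second 15 > Gen-20/first 14 > Gen-22/first 9 > Gen-20/second 6 > Gen-10/first 4 > Gen-22/second 3 > Gen-10/second 2.
Gen-16 first at 19: fill all 20 — 80 left.
Gen-16/second (15): +25 — 55 left.
Gen-20 first at 14: fill all 20 — 35 left.
Gen-22 first at 9: fill all 20 — 15 left.
Gen-20/second: +15 of 60 at 6; pool empty.
Total = 19×20 + 15×25 + 14×20 + 9×20 + 6×15 = 1305.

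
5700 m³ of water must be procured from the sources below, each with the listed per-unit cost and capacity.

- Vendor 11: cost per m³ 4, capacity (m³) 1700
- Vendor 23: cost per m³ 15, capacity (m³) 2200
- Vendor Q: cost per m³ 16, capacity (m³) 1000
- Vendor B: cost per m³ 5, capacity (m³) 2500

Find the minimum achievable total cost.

41800

Use sources in increasing cost order.
Vendor 11 (4): use full 1700 → 4000 m³ to go.
Vendor B at 5: take all 2500 m³ → 1500 still needed.
Take 1500 from Vendor 23 at 15 to finish.
Vendor Q: unused.
Cost = 1700×4 + 2500×5 + 1500×15 = 41800.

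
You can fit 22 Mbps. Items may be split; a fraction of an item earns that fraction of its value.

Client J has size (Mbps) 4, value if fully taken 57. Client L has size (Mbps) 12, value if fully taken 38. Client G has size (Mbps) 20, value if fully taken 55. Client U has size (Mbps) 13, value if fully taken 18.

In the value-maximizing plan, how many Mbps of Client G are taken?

Rank by value-to-size ratio: Client J 57/4≈14.2, Client L 38/12≈3.17, Client G 55/20≈2.75, Client U 18/13≈1.38.
Client J: take in full, 4 Mbps for value 57 — 18 left.
Client L: take in full, 12 Mbps for value 38 — 6 left.
Fill the last 6 Mbps with part of Client G: 6/20 of it earns 16.5.

6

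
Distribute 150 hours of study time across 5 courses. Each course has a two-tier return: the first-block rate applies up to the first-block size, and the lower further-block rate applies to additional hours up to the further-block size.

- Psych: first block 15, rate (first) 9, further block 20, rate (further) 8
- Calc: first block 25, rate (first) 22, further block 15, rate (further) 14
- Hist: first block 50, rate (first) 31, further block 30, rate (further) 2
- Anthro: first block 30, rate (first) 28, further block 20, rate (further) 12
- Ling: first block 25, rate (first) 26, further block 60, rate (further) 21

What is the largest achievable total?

4010

Order all 10 blocks by rate: Hist/tier1 31 > Anthro/tier1 28 > Ling/tier1 26 > Calc/tier1 22 > Ling/tier2 21 > Calc/tier2 14 > Anthro/tier2 12 > Psych/tier1 9 > Psych/tier2 8 > Hist/tier2 2.
Fill Hist tier1 block (50 at 31) ; 100 left.
Fill Anthro tier1 block (30 at 28) ; 70 left.
Ling tier1 at 26: fill all 25 ; 45 left.
Calc tier1 at 22: fill all 25 ; 20 left.
20 remain; put them into Ling tier2 at 21.
Total = 31×50 + 28×30 + 26×25 + 22×25 + 21×20 = 4010.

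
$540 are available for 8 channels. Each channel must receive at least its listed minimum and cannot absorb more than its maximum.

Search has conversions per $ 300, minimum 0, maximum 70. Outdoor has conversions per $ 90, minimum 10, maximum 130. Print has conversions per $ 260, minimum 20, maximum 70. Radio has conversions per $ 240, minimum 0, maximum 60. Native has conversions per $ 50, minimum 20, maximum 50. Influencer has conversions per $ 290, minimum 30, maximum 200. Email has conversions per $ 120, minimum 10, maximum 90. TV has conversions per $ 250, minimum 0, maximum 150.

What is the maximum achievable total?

140200

Meeting every minimum uses 0+10+20+0+20+30+10+0 = 90 $, leaving 450.
Highest conversions per $ first: Search 300 > Influencer 290 > Print 260 > TV 250 > Radio 240 > Email 120 > Outdoor 90 > Native 50.
Search takes 70 more to reach its cap of 70 → 380 left.
Influencer: +170 to 200 (cap) → 210 left.
Print: +50 to 70 (cap) → 160 left.
TV: +150 to 150 (cap) → 10 left.
Radio: +10 (room for 60) → 10. Pool exhausted.
Total = 300×70 + 90×10 + 260×70 + 240×10 + 50×20 + 290×200 + 120×10 + 250×150 = 140200.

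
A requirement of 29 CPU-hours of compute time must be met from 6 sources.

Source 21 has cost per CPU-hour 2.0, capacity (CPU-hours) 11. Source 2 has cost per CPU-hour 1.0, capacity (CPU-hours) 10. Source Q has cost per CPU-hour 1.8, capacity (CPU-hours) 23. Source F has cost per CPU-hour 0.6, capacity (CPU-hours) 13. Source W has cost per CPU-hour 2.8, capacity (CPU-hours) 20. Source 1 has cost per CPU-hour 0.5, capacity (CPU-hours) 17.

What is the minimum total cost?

15.7

Fill from the cheapest source first.
Source 1 (0.5): use full 17 → 12 CPU-hours to go.
Source F (0.6): take the remaining 12 → done.
Source 2, Source Q, Source 21, Source W: unused.
Cost = 17×0.5 + 12×0.6 = 15.7.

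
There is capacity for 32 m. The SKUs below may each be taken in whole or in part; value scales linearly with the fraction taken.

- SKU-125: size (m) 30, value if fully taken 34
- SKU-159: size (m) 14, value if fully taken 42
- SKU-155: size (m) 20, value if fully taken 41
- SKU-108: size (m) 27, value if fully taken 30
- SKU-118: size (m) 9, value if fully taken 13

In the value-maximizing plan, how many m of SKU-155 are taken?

Best value per unit of size first: SKU-159 42/14≈3, SKU-155 41/20≈2.05, SKU-118 13/9≈1.44, SKU-125 34/30≈1.13, SKU-108 30/27≈1.11.
All 14 m of SKU-159 fit (value 42) ; 18 remain.
18 m left: a 18/20 share of SKU-155 gives 41×18/20 = 36.9.

18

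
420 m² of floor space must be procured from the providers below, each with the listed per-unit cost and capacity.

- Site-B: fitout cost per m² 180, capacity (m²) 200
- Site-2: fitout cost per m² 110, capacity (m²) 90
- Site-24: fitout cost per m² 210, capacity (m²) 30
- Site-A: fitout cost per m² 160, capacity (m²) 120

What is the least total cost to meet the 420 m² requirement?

Use providers in increasing cost order.
Site-2 at 110: take all 90 m² → 330 still needed.
Site-A at 160: take all 120 m² → 210 still needed.
Take 200 from Site-B at 180 → need 10 more.
Site-24 at 210: take 10 of its 30 → requirement met.
Cost = 90×110 + 120×160 + 200×180 + 10×210 = 67200.

67200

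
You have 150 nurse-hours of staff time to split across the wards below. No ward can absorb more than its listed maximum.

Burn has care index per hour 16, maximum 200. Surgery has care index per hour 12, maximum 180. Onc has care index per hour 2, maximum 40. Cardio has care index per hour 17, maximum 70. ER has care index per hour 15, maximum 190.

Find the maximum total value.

2470

Highest care index per hour first: Cardio 17 > Burn 16 > ER 15 > Surgery 12 > Onc 2.
Cardio takes 70 to reach its cap of 70 — 80 left.
Burn: +80 (room for 200) → 80. Pool exhausted.
Total = 16×80 + 17×70 = 2470.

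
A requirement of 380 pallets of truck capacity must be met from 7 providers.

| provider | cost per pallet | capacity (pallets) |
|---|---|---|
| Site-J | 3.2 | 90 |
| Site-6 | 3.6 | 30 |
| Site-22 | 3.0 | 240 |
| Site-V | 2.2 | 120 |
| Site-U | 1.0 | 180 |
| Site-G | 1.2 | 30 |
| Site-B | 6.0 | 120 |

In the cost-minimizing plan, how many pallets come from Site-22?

Use providers in increasing cost order.
Take 180 from Site-U at 1.0 — need 200 more.
Site-G (1.2): use full 30 — 170 pallets to go.
Take 120 from Site-V at 2.2 — need 50 more.
Site-22 at 3.0: take 50 of its 240 — requirement met.
Site-J, Site-6, Site-B: unused.

50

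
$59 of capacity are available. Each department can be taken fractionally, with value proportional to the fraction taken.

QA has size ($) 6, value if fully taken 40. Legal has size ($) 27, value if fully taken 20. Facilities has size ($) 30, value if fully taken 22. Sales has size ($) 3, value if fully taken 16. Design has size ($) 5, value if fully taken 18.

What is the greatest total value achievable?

Rank by value-to-size ratio: QA 40/6≈6.67, Sales 16/3≈5.33, Design 18/5≈3.6, Legal 20/27≈0.741, Facilities 22/30≈0.733.
All 6 $ of QA fit (value 40) → 53 remain.
All 3 $ of Sales fit (value 16) → 50 remain.
Take all of Design (5 $, value 18) → 45 $ left.
Take all of Legal (27 $, value 20) → 18 $ left.
18 $ left: a 18/30 share of Facilities gives 22×18/30 = 13.2.
Total value = 107.2.

107.2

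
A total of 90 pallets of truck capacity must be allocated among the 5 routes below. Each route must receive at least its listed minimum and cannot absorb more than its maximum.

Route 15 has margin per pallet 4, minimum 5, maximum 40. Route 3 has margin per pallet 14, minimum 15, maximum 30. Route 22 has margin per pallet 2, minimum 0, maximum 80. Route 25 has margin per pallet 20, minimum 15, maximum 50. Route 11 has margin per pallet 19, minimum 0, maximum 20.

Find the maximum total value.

1610

Meeting every minimum uses 5+15+0+15+0 = 35 pallets, leaving 55.
Highest margin per pallet first: Route 25 20 > Route 11 19 > Route 3 14 > Route 15 4 > Route 22 2.
Route 25 takes 35 more to reach its cap of 50 ; 20 left.
Route 11 takes 20 more to reach its cap of 20 ; 0 left.
Total = 4×5 + 14×15 + 20×50 + 19×20 = 1610.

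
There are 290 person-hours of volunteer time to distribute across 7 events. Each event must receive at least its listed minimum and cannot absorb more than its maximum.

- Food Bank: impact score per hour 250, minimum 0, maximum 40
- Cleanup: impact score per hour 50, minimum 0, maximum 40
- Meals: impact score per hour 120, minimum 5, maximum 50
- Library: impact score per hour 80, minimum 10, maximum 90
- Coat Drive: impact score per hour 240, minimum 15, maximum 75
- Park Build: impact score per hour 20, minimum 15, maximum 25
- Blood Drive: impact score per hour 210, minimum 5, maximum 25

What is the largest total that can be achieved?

46350

Meeting every minimum uses 0+0+5+10+15+15+5 = 50 person-hours, leaving 240.
Highest impact score per hour first: Food Bank 250 > Coat Drive 240 > Blood Drive 210 > Meals 120 > Library 80 > Cleanup 50 > Park Build 20.
Food Bank takes 40 more to reach its cap of 40 ; 200 left.
Give Coat Drive 60 more to hit its cap of 75 ; 140 left.
Blood Drive: +20 to 25 (cap) ; 120 left.
Give Meals 45 more to hit its cap of 50 ; 75 left.
Only 75 left; Library takes them to reach 85.
Total = 250×40 + 120×50 + 80×85 + 240×75 + 20×15 + 210×25 = 46350.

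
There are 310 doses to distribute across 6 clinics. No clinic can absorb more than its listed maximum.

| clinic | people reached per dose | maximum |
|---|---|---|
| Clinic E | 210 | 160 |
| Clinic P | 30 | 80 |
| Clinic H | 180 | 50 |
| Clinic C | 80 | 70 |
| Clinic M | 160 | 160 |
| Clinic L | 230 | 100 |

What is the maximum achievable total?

Rank by people reached per dose: Clinic L 230 > Clinic E 210 > Clinic H 180 > Clinic M 160 > Clinic C 80 > Clinic P 30.
Give Clinic L 100 to hit its cap of 100 → 210 left.
Clinic E takes 160 to reach its cap of 160 → 50 left.
Give Clinic H 50 to hit its cap of 50 → 0 left.
Total = 210×160 + 180×50 + 230×100 = 65600.

65600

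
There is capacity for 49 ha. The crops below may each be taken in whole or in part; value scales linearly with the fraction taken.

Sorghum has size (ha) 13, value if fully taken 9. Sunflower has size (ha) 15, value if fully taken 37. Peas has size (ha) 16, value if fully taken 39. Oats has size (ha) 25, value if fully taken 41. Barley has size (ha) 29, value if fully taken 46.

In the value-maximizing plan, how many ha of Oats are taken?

18

Rank by value-to-size ratio: Sunflower 37/15≈2.47, Peas 39/16≈2.44, Oats 41/25≈1.64, Barley 46/29≈1.59, Sorghum 9/13≈0.692.
All 15 ha of Sunflower fit (value 37) → 34 remain.
Peas: take in full, 16 ha for value 39 → 18 left.
Fill the last 18 ha with part of Oats: 18/25 of it earns 29.52.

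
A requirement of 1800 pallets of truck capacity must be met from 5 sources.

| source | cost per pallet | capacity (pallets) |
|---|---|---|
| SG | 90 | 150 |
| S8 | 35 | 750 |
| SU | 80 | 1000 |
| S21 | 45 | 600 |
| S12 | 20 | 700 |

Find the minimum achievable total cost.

56000

Cheapest first:
S12 (20): use full 700 ; 1100 pallets to go.
S8 (35): use full 750 ; 350 pallets to go.
Take 350 from S21 at 45 to finish.
SU, SG: unused.
Cost = 700×20 + 750×35 + 350×45 = 56000.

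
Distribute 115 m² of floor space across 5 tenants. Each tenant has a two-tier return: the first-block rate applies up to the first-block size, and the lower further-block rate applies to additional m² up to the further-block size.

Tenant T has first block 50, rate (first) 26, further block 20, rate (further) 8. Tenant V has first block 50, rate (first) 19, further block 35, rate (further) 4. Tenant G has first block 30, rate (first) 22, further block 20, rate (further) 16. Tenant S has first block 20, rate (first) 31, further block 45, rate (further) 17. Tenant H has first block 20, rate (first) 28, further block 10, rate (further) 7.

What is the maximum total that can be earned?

Rank every tier by rate: Tenant S/first 31 > Tenant H/first 28 > Tenant T/first 26 > Tenant G/first 22 > Tenant V/first 19 > Tenant S/second 17 > Tenant G/second 16 > Tenant T/second 8 > Tenant H/second 7 > Tenant V/second 4.
Fill Tenant S first block (20 at 31) ; 95 left.
Tenant H/first (28): +20 ; 75 left.
Tenant T/first (26): +50 ; 25 left.
25 remain; put them into Tenant G first at 22.
Total = 31×20 + 28×20 + 26×50 + 22×25 = 3030.

3030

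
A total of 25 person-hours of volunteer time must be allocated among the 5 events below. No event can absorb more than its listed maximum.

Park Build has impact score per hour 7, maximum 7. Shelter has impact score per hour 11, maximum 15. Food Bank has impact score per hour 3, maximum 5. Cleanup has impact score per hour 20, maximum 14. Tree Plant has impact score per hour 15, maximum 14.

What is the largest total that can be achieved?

Order the events by impact score per hour: Cleanup 20 > Tree Plant 15 > Shelter 11 > Park Build 7 > Food Bank 3.
Give Cleanup 14 to hit its cap of 14 ; 11 left.
Only 11 left; Tree Plant takes them to reach 11.
Total = 20×14 + 15×11 = 445.

445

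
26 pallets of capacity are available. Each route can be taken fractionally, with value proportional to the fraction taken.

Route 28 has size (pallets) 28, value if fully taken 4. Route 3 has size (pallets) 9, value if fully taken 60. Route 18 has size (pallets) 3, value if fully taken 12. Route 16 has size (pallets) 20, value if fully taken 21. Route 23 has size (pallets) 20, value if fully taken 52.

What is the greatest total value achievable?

108.4

Rank by value-to-size ratio: Route 3 60/9≈6.67, Route 18 12/3≈4, Route 23 52/20≈2.6, Route 16 21/20≈1.05, Route 28 4/28≈0.143.
Route 3: take in full, 9 pallets for value 60 — 17 left.
All 3 pallets of Route 18 fit (value 12) — 14 remain.
14 pallets left: a 14/20 share of Route 23 gives 52×14/20 = 36.4.
Total value = 108.4.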